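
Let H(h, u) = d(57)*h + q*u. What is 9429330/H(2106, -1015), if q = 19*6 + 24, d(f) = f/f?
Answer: -1571555/22994 ≈ -68.346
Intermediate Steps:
d(f) = 1
q = 138 (q = 114 + 24 = 138)
H(h, u) = h + 138*u (H(h, u) = 1*h + 138*u = h + 138*u)
9429330/H(2106, -1015) = 9429330/(2106 + 138*(-1015)) = 9429330/(2106 - 140070) = 9429330/(-137964) = 9429330*(-1/137964) = -1571555/22994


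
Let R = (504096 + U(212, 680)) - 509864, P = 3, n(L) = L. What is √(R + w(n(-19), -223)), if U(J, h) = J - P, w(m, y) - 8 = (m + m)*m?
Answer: I*√4829 ≈ 69.491*I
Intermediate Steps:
w(m, y) = 8 + 2*m² (w(m, y) = 8 + (m + m)*m = 8 + (2*m)*m = 8 + 2*m²)
U(J, h) = -3 + J (U(J, h) = J - 1*3 = J - 3 = -3 + J)
R = -5559 (R = (504096 + (-3 + 212)) - 509864 = (504096 + 209) - 509864 = 504305 - 509864 = -5559)
√(R + w(n(-19), -223)) = √(-5559 + (8 + 2*(-19)²)) = √(-5559 + (8 + 2*361)) = √(-5559 + (8 + 722)) = √(-5559 + 730) = √(-4829) = I*√4829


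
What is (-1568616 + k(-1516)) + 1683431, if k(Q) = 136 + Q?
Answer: 113435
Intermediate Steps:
(-1568616 + k(-1516)) + 1683431 = (-1568616 + (136 - 1516)) + 1683431 = (-1568616 - 1380) + 1683431 = -1569996 + 1683431 = 113435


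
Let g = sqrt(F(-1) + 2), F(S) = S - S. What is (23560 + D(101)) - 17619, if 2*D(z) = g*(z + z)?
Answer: 5941 + 101*sqrt(2) ≈ 6083.8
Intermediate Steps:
F(S) = 0
g = sqrt(2) (g = sqrt(0 + 2) = sqrt(2) ≈ 1.4142)
D(z) = z*sqrt(2) (D(z) = (sqrt(2)*(z + z))/2 = (sqrt(2)*(2*z))/2 = (2*z*sqrt(2))/2 = z*sqrt(2))
(23560 + D(101)) - 17619 = (23560 + 101*sqrt(2)) - 17619 = 5941 + 101*sqrt(2)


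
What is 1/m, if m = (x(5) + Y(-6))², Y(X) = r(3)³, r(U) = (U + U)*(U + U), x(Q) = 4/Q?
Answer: 25/54421424656 ≈ 4.5938e-10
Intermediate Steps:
r(U) = 4*U² (r(U) = (2*U)*(2*U) = 4*U²)
Y(X) = 46656 (Y(X) = (4*3²)³ = (4*9)³ = 36³ = 46656)
m = 54421424656/25 (m = (4/5 + 46656)² = (4*(⅕) + 46656)² = (⅘ + 46656)² = (233284/5)² = 54421424656/25 ≈ 2.1769e+9)
1/m = 1/(54421424656/25) = 25/54421424656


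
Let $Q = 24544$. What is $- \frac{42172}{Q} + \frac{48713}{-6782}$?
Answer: $- \frac{14246369}{1600552} \approx -8.9009$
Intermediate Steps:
$- \frac{42172}{Q} + \frac{48713}{-6782} = - \frac{42172}{24544} + \frac{48713}{-6782} = \left(-42172\right) \frac{1}{24544} + 48713 \left(- \frac{1}{6782}\right) = - \frac{811}{472} - \frac{48713}{6782} = - \frac{14246369}{1600552}$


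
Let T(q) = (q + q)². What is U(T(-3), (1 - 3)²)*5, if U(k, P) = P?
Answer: 20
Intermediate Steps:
T(q) = 4*q² (T(q) = (2*q)² = 4*q²)
U(T(-3), (1 - 3)²)*5 = (1 - 3)²*5 = (-2)²*5 = 4*5 = 20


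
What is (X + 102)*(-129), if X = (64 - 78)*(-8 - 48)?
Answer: -114294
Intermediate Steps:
X = 784 (X = -14*(-56) = 784)
(X + 102)*(-129) = (784 + 102)*(-129) = 886*(-129) = -114294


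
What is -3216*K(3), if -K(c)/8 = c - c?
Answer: 0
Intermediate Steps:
K(c) = 0 (K(c) = -8*(c - c) = -8*0 = 0)
-3216*K(3) = -3216*0 = 0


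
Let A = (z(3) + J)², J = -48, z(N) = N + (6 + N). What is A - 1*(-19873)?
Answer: 21169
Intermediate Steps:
z(N) = 6 + 2*N
A = 1296 (A = ((6 + 2*3) - 48)² = ((6 + 6) - 48)² = (12 - 48)² = (-36)² = 1296)
A - 1*(-19873) = 1296 - 1*(-19873) = 1296 + 19873 = 21169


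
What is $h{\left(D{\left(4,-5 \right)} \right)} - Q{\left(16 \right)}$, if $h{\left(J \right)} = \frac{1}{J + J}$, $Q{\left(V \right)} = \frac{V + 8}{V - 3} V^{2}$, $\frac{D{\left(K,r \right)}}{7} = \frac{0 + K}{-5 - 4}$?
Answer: $- \frac{344181}{728} \approx -472.78$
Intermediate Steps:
$D{\left(K,r \right)} = - \frac{7 K}{9}$ ($D{\left(K,r \right)} = 7 \frac{0 + K}{-5 - 4} = 7 \frac{K}{-9} = 7 K \left(- \frac{1}{9}\right) = 7 \left(- \frac{K}{9}\right) = - \frac{7 K}{9}$)
$Q{\left(V \right)} = \frac{V^{2} \left(8 + V\right)}{-3 + V}$ ($Q{\left(V \right)} = \frac{8 + V}{-3 + V} V^{2} = \frac{V^{2} \left(8 + V\right)}{-3 + V}$)
$h{\left(J \right)} = \frac{1}{2 J}$
$h{\left(D{\left(4,-5 \right)} \right)} - Q{\left(16 \right)} = \frac{1}{2 \left(\left(- \frac{7}{9}\right) 4\right)} - \frac{16^{2} \left(8 + 16\right)}{-3 + 16} = \frac{1}{2 \left(- \frac{28}{9}\right)} - 256 \cdot \frac{1}{13} \cdot 24 = \frac{1}{2} \left(- \frac{9}{28}\right) - 256 \cdot \frac{1}{13} \cdot 24 = - \frac{9}{56} - \frac{6144}{13} = - \frac{344181}{728}$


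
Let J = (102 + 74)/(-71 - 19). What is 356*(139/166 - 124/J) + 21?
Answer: 20901065/913 ≈ 22893.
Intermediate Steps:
J = -88/45 (J = 176/(-90) = 176*(-1/90) = -88/45 ≈ -1.9556)
356*(139/166 - 124/J) + 21 = 356*(139/166 - 124/(-88/45)) + 21 = 356*(139*(1/166) - 124*(-45/88)) + 21 = 356*(139/166 + 1395/22) + 21 = 356*(58657/913) + 21 = 20881892/913 + 21 = 20901065/913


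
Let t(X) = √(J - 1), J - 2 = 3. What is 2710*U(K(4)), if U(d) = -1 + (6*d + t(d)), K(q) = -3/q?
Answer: -9485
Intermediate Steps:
J = 5 (J = 2 + 3 = 5)
t(X) = 2 (t(X) = √(5 - 1) = √4 = 2)
U(d) = 1 + 6*d (U(d) = -1 + (6*d + 2) = -1 + (2 + 6*d) = 1 + 6*d)
2710*U(K(4)) = 2710*(1 + 6*(-3/4)) = 2710*(1 + 6*(-3*¼)) = 2710*(1 + 6*(-¾)) = 2710*(1 - 9/2) = 2710*(-7/2) = -9485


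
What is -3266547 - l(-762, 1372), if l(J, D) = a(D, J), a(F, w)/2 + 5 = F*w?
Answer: -1175609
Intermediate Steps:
a(F, w) = -10 + 2*F*w (a(F, w) = -10 + 2*(F*w) = -10 + 2*F*w)
l(J, D) = -10 + 2*D*J
-3266547 - l(-762, 1372) = -3266547 - (-10 + 2*1372*(-762)) = -3266547 - (-10 - 2090928) = -3266547 - 1*(-2090938) = -3266547 + 2090938 = -1175609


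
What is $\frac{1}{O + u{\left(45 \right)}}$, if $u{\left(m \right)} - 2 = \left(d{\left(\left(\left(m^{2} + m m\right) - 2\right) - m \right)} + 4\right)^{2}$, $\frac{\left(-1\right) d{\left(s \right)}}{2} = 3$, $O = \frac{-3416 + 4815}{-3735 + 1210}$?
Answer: $\frac{2525}{13751} \approx 0.18362$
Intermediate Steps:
$O = - \frac{1399}{2525}$ ($O = \frac{1399}{-2525} = 1399 \left(- \frac{1}{2525}\right) = - \frac{1399}{2525} \approx -0.55406$)
$d{\left(s \right)} = -6$ ($d{\left(s \right)} = \left(-2\right) 3 = -6$)
$u{\left(m \right)} = 6$ ($u{\left(m \right)} = 2 + \left(-6 + 4\right)^{2} = 2 + \left(-2\right)^{2} = 2 + 4 = 6$)
$\frac{1}{O + u{\left(45 \right)}} = \frac{1}{- \frac{1399}{2525} + 6} = \frac{1}{\frac{13751}{2525}} = \frac{2525}{13751}$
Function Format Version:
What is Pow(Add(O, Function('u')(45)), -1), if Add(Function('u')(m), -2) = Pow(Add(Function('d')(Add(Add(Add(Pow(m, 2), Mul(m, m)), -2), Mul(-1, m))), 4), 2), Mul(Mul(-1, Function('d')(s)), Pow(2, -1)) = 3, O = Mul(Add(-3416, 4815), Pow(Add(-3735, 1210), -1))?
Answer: Rational(2525, 13751) ≈ 0.18362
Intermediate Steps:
O = Rational(-1399, 2525) (O = Mul(1399, Pow(-2525, -1)) = Mul(1399, Rational(-1, 2525)) = Rational(-1399, 2525) ≈ -0.55406)
Function('d')(s) = -6 (Function('d')(s) = Mul(-2, 3) = -6)
Function('u')(m) = 6 (Function('u')(m) = Add(2, Pow(Add(-6, 4), 2)) = Add(2, Pow(-2, 2)) = Add(2, 4) = 6)
Pow(Add(O, Function('u')(45)), -1) = Pow(Add(Rational(-1399, 2525), 6), -1) = Pow(Rational(13751, 2525), -1) = Rational(2525, 13751)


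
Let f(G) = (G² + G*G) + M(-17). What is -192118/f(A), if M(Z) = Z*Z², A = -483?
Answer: -192118/461665 ≈ -0.41614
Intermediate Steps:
M(Z) = Z³
f(G) = -4913 + 2*G² (f(G) = (G² + G*G) + (-17)³ = (G² + G²) - 4913 = 2*G² - 4913 = -4913 + 2*G²)
-192118/f(A) = -192118/(-4913 + 2*(-483)²) = -192118/(-4913 + 2*233289) = -192118/(-4913 + 466578) = -192118/461665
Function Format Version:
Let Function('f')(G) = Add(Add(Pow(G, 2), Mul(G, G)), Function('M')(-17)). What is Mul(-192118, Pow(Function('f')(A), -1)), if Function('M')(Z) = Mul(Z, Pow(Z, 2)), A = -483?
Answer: Rational(-192118, 461665) ≈ -0.41614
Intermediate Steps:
Function('M')(Z) = Pow(Z, 3)
Function('f')(G) = Add(-4913, Mul(2, Pow(G, 2))) (Function('f')(G) = Add(Add(Pow(G, 2), Mul(G, G)), Pow(-17, 3)) = Add(Add(Pow(G, 2), Pow(G, 2)), -4913) = Add(Mul(2, Pow(G, 2)), -4913) = Add(-4913, Mul(2, Pow(G, 2))))
Mul(-192118, Pow(Function('f')(A), -1)) = Mul(-192118, Pow(Add(-4913, Mul(2, Pow(-483, 2))), -1)) = Mul(-192118, Pow(Add(-4913, Mul(2, 233289)), -1)) = Mul(-192118, Pow(Add(-4913, 466578), -1)) = Mul(-192118, Pow(461665, -1)) = Mul(-192118, Rational(1, 461665)) = Rational(-192118, 461665)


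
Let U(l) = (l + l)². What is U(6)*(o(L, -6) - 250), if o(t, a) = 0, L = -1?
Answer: -36000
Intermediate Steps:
U(l) = 4*l² (U(l) = (2*l)² = 4*l²)
U(6)*(o(L, -6) - 250) = (4*6²)*(0 - 250) = (4*36)*(-250) = 144*(-250) = -36000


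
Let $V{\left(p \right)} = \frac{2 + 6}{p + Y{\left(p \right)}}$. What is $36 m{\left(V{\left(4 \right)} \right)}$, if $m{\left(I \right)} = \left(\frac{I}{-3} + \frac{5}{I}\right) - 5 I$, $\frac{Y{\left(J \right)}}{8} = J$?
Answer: $\frac{2302}{3} \approx 767.33$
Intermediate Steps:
$Y{\left(J \right)} = 8 J$
$V{\left(p \right)} = \frac{8}{9 p}$ ($V{\left(p \right)} = \frac{2 + 6}{p + 8 p} = \frac{8}{9 p}$)
$m{\left(I \right)} = \frac{5}{I} - \frac{16 I}{3}$ ($m{\left(I \right)} = \left(I \left(- \frac{1}{3}\right) + \frac{5}{I}\right) - 5 I = \left(- \frac{I}{3} + \frac{5}{I}\right) - 5 I = \left(\frac{5}{I} - \frac{I}{3}\right) - 5 I = \frac{5}{I} - \frac{16 I}{3}$)
$36 m{\left(V{\left(4 \right)} \right)} = 36 \left(\frac{5}{\frac{8}{9} \cdot \frac{1}{4}} - \frac{16 \frac{8}{9 \cdot 4}}{3}\right) = 36 \left(\frac{5}{\frac{8}{9} \cdot \frac{1}{4}} - \frac{16 \cdot \frac{8}{9} \cdot \frac{1}{4}}{3}\right) = 36 \left(\frac{5}{\frac{2}{9}} - \frac{32}{27}\right) = 36 \left(5 \cdot \frac{9}{2} - \frac{32}{27}\right) = 36 \left(\frac{45}{2} - \frac{32}{27}\right) = 36 \cdot \frac{1151}{54} = \frac{2302}{3}$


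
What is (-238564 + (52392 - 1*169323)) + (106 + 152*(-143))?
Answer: -377125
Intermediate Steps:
(-238564 + (52392 - 1*169323)) + (106 + 152*(-143)) = (-238564 + (52392 - 169323)) + (106 - 21736) = (-238564 - 116931) - 21630 = -355495 - 21630 = -377125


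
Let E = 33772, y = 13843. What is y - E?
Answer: -19929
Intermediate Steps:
y - E = 13843 - 1*33772 = 13843 - 33772 = -19929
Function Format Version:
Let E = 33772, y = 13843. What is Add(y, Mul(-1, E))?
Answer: -19929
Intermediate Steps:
Add(y, Mul(-1, E)) = Add(13843, Mul(-1, 33772)) = Add(13843, -33772) = -19929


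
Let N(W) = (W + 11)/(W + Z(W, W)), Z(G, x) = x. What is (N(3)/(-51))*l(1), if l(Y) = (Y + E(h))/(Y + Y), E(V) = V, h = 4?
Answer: -35/306 ≈ -0.11438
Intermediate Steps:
N(W) = (11 + W)/(2*W) (N(W) = (W + 11)/(W + W) = (11 + W)/((2*W)) = (11 + W)*(1/(2*W)) = (11 + W)/(2*W))
l(Y) = (4 + Y)/(2*Y) (l(Y) = (Y + 4)/(Y + Y) = (4 + Y)/((2*Y)) = (4 + Y)*(1/(2*Y)) = (4 + Y)/(2*Y))
(N(3)/(-51))*l(1) = (((½)*(11 + 3)/3)/(-51))*((½)*(4 + 1)/1) = (-14/(102*3))*((½)*1*5) = -1/51*7/3*(5/2) = -7/153*5/2 = -35/306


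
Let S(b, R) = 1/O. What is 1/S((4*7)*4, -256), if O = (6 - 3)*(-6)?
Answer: -18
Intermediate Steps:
O = -18 (O = 3*(-6) = -18)
S(b, R) = -1/18 (S(b, R) = 1/(-18) = -1/18)
1/S((4*7)*4, -256) = 1/(-1/18) = -18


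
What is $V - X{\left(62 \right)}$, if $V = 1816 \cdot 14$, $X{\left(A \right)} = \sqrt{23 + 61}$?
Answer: $25424 - 2 \sqrt{21} \approx 25415.0$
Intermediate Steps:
$X{\left(A \right)} = 2 \sqrt{21}$ ($X{\left(A \right)} = \sqrt{84} = 2 \sqrt{21}$)
$V = 25424$
$V - X{\left(62 \right)} = 25424 - 2 \sqrt{21}$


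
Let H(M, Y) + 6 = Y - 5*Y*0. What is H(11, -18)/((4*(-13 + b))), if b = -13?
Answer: 3/13 ≈ 0.23077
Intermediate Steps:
H(M, Y) = -6 + Y (H(M, Y) = -6 + (Y - 5*Y*0) = -6 + (Y - 5*0) = -6 + (Y + 0) = -6 + Y)
H(11, -18)/((4*(-13 + b))) = (-6 - 18)/((4*(-13 - 13))) = -24/(4*(-26)) = -24/(-104) = -24*(-1/104) = 3/13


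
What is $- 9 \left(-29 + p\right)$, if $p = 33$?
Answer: $-36$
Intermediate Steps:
$- 9 \left(-29 + p\right) = - 9 \left(-29 + 33\right) = \left(-9\right) 4 = -36$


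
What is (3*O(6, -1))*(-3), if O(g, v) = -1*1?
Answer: 9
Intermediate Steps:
O(g, v) = -1
(3*O(6, -1))*(-3) = (3*(-1))*(-3) = -3*(-3) = 9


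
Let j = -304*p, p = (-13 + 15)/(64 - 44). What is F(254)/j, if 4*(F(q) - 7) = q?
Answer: -705/304 ≈ -2.3191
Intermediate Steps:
p = ⅒ (p = 2/20 = 2*(1/20) = ⅒ ≈ 0.10000)
F(q) = 7 + q/4
j = -152/5 (j = -304*⅒ = -152/5 ≈ -30.400)
F(254)/j = (7 + (¼)*254)/(-152/5) = (7 + 127/2)*(-5/152) = (141/2)*(-5/152) = -705/304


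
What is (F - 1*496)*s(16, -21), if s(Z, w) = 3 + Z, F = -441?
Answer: -17803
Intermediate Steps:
(F - 1*496)*s(16, -21) = (-441 - 1*496)*(3 + 16) = (-441 - 496)*19 = -937*19 = -17803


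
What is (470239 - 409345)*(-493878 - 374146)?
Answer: -52857453456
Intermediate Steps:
(470239 - 409345)*(-493878 - 374146) = 60894*(-868024) = -52857453456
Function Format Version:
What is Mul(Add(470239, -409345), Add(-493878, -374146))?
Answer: -52857453456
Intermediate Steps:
Mul(Add(470239, -409345), Add(-493878, -374146)) = Mul(60894, -868024) = -52857453456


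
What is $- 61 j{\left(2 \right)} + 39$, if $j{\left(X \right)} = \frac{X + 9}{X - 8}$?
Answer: $\frac{905}{6} \approx 150.83$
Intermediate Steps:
$j{\left(X \right)} = \frac{9 + X}{-8 + X}$
$- 61 j{\left(2 \right)} + 39 = - 61 \frac{9 + 2}{-8 + 2} + 39 = - 61 \frac{1}{-6} \cdot 11 + 39 = - 61 \left(\left(- \frac{1}{6}\right) 11\right) + 39 = \left(-61\right) \left(- \frac{11}{6}\right) + 39 = \frac{671}{6} + 39 = \frac{905}{6}$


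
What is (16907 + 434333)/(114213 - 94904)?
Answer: 451240/19309 ≈ 23.369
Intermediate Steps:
(16907 + 434333)/(114213 - 94904) = 451240/19309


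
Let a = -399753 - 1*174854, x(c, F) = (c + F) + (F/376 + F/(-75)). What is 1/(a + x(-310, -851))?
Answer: -28200/16236401449 ≈ -1.7368e-6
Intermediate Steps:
x(c, F) = c + 27899*F/28200 (x(c, F) = (F + c) + (F*(1/376) + F*(-1/75)) = (F + c) + (F/376 - F/75) = (F + c) - 301*F/28200 = c + 27899*F/28200)
a = -574607 (a = -399753 - 174854 = -574607)
1/(a + x(-310, -851)) = 1/(-574607 + (-310 + (27899/28200)*(-851))) = 1/(-574607 + (-310 - 23742049/28200)) = 1/(-574607 - 32484049/28200) = 1/(-16236401449/28200) = -28200/16236401449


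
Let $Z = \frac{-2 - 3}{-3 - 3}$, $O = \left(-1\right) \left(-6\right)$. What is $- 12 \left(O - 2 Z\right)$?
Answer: $-52$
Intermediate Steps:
$O = 6$
$Z = \frac{5}{6}$ ($Z = - \frac{5}{-6} = \left(-5\right) \left(- \frac{1}{6}\right) = \frac{5}{6} \approx 0.83333$)
$- 12 \left(O - 2 Z\right) = - 12 \left(6 - \frac{5}{3}\right) = \left(-12\right) \frac{13}{3} = -52$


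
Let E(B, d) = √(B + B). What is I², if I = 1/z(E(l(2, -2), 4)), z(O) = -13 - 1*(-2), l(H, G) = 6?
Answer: 1/121 ≈ 0.0082645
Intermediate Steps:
E(B, d) = √2*√B (E(B, d) = √(2*B) = √2*√B)
z(O) = -11 (z(O) = -13 + 2 = -11)
I = -1/11 (I = 1/(-11) = -1/11 ≈ -0.090909)
I² = (-1/11)² = 1/121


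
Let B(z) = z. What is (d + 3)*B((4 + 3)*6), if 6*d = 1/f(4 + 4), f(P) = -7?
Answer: 125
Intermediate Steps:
d = -1/42 (d = (⅙)/(-7) = (⅙)*(-⅐) = -1/42 ≈ -0.023810)
(d + 3)*B((4 + 3)*6) = (-1/42 + 3)*((4 + 3)*6) = 125*(7*6)/42 = (125/42)*42 = 125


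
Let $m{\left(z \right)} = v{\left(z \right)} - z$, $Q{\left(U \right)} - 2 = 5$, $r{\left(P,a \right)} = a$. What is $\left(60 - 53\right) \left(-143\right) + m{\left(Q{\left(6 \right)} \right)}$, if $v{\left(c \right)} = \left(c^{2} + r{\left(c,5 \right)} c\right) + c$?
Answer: $-917$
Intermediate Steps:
$Q{\left(U \right)} = 7$ ($Q{\left(U \right)} = 2 + 5 = 7$)
$v{\left(c \right)} = c^{2} + 6 c$ ($v{\left(c \right)} = \left(c^{2} + 5 c\right) + c = c^{2} + 6 c$)
$m{\left(z \right)} = - z + z \left(6 + z\right)$ ($m{\left(z \right)} = z \left(6 + z\right) - z = - z + z \left(6 + z\right)$)
$\left(60 - 53\right) \left(-143\right) + m{\left(Q{\left(6 \right)} \right)} = \left(60 - 53\right) \left(-143\right) + 7 \left(5 + 7\right) = \left(60 - 53\right) \left(-143\right) + 7 \cdot 12 = 7 \left(-143\right) + 84 = -1001 + 84 = -917$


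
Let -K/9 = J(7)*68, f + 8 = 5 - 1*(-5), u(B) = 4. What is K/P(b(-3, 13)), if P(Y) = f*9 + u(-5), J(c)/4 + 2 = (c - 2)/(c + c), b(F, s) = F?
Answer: 14076/77 ≈ 182.81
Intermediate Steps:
f = 2 (f = -8 + (5 - 1*(-5)) = -8 + (5 + 5) = -8 + 10 = 2)
J(c) = -8 + 2*(-2 + c)/c (J(c) = -8 + 4*((c - 2)/(c + c)) = -8 + 4*((-2 + c)/((2*c))) = -8 + 4*((-2 + c)*(1/(2*c))) = -8 + 4*((-2 + c)/(2*c)) = -8 + 2*(-2 + c)/c)
P(Y) = 22 (P(Y) = 2*9 + 4 = 18 + 4 = 22)
K = 28152/7 (K = -9*(-6 - 4/7)*68 = -(-414)*68/7 = -9*(-3128/7) = 28152/7 ≈ 4021.7)
K/P(b(-3, 13)) = (28152/7)/22 = (28152/7)*(1/22) = 14076/77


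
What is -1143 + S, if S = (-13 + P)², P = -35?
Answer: 1161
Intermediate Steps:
S = 2304 (S = (-13 - 35)² = (-48)² = 2304)
-1143 + S = -1143 + 2304 = 1161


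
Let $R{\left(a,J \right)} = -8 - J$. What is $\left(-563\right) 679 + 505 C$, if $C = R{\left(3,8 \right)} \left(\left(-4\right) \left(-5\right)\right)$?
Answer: $-543877$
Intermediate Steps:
$C = -320$ ($C = \left(-8 - 8\right) \left(\left(-4\right) \left(-5\right)\right) = \left(-8 - 8\right) 20 = \left(-16\right) 20 = -320$)
$\left(-563\right) 679 + 505 C = \left(-563\right) 679 + 505 \left(-320\right) = -382277 - 161600 = -543877$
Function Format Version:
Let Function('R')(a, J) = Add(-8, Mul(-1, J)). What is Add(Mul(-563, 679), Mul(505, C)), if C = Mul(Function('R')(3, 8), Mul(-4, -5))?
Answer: -543877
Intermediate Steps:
C = -320 (C = Mul(Add(-8, Mul(-1, 8)), Mul(-4, -5)) = Mul(Add(-8, -8), 20) = Mul(-16, 20) = -320)
Add(Mul(-563, 679), Mul(505, C)) = Add(Mul(-563, 679), Mul(505, -320)) = Add(-382277, -161600) = -543877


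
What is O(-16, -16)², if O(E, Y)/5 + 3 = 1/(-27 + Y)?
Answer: 422500/1849 ≈ 228.50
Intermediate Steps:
O(E, Y) = -15 + 5/(-27 + Y)
O(-16, -16)² = (5*(82 - 3*(-16))/(-27 - 16))² = (5*(82 + 48)/(-43))² = (5*(-1/43)*130)² = (-650/43)² = 422500/1849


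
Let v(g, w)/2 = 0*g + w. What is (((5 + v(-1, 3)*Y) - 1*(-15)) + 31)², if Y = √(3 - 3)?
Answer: 2601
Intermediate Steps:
v(g, w) = 2*w (v(g, w) = 2*(0*g + w) = 2*(0 + w) = 2*w)
Y = 0 (Y = √0 = 0)
(((5 + v(-1, 3)*Y) - 1*(-15)) + 31)² = (((5 + (2*3)*0) - 1*(-15)) + 31)² = (((5 + 6*0) + 15) + 31)² = (((5 + 0) + 15) + 31)² = ((5 + 15) + 31)² = (20 + 31)² = 51² = 2601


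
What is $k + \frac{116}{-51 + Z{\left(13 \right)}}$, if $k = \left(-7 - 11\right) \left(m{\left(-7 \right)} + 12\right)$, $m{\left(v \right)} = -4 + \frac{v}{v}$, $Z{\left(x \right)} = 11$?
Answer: $- \frac{1649}{10} \approx -164.9$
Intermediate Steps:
$m{\left(v \right)} = -3$ ($m{\left(v \right)} = -4 + 1 = -3$)
$k = -162$ ($k = \left(-7 - 11\right) \left(-3 + 12\right) = \left(-18\right) 9 = -162$)
$k + \frac{116}{-51 + Z{\left(13 \right)}} = -162 + \frac{116}{-51 + 11} = -162 + \frac{116}{-40} = -162 + 116 \left(- \frac{1}{40}\right) = -162 - \frac{29}{10} = - \frac{1649}{10}$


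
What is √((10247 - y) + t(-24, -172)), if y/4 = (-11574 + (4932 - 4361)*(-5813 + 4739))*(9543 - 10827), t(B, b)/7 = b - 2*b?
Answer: I*√3209105157 ≈ 56649.0*I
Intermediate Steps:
t(B, b) = -7*b (t(B, b) = 7*(b - 2*b) = 7*(-b) = -7*b)
y = 3209116608 (y = 4*((-11574 + (4932 - 4361)*(-5813 + 4739))*(9543 - 10827)) = 4*((-11574 + 571*(-1074))*(-1284)) = 4*((-11574 - 613254)*(-1284)) = 4*(-624828*(-1284)) = 4*802279152 = 3209116608)
√((10247 - y) + t(-24, -172)) = √((10247 - 1*3209116608) - 7*(-172)) = √((10247 - 3209116608) + 1204) = √(-3209106361 + 1204) = √(-3209105157) = I*√3209105157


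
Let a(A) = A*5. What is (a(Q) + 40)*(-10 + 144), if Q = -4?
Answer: 2680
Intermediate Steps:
a(A) = 5*A
(a(Q) + 40)*(-10 + 144) = (5*(-4) + 40)*(-10 + 144) = (-20 + 40)*134 = 20*134 = 2680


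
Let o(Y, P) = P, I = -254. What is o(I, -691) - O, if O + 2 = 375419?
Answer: -376108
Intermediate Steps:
O = 375417 (O = -2 + 375419 = 375417)
o(I, -691) - O = -691 - 1*375417 = -691 - 375417 = -376108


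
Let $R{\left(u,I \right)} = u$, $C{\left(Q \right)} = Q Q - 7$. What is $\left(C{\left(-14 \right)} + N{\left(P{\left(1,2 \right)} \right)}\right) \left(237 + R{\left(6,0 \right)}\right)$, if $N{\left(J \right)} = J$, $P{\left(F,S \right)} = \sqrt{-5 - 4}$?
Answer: $45927 + 729 i \approx 45927.0 + 729.0 i$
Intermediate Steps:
$P{\left(F,S \right)} = 3 i$ ($P{\left(F,S \right)} = \sqrt{-9} = 3 i$)
$C{\left(Q \right)} = -7 + Q^{2}$ ($C{\left(Q \right)} = Q^{2} - 7 = -7 + Q^{2}$)
$\left(C{\left(-14 \right)} + N{\left(P{\left(1,2 \right)} \right)}\right) \left(237 + R{\left(6,0 \right)}\right) = \left(\left(-7 + \left(-14\right)^{2}\right) + 3 i\right) \left(237 + 6\right) = \left(\left(-7 + 196\right) + 3 i\right) 243 = \left(189 + 3 i\right) 243 = 45927 + 729 i$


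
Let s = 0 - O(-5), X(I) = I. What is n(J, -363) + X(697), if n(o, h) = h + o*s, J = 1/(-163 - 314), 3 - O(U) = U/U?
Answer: 159320/477 ≈ 334.00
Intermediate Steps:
O(U) = 2 (O(U) = 3 - U/U = 3 - 1*1 = 3 - 1 = 2)
s = -2 (s = 0 - 1*2 = 0 - 2 = -2)
J = -1/477 (J = 1/(-477) = -1/477 ≈ -0.0020964)
n(o, h) = h - 2*o (n(o, h) = h + o*(-2) = h - 2*o)
n(J, -363) + X(697) = (-363 - 2*(-1/477)) + 697 = (-363 + 2/477) + 697 = -173149/477 + 697 = 159320/477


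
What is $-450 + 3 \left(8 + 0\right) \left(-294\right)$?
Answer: $-7506$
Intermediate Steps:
$-450 + 3 \left(8 + 0\right) \left(-294\right) = -450 + 3 \cdot 8 \left(-294\right) = -450 + 24 \left(-294\right) = -450 - 7056 = -7506$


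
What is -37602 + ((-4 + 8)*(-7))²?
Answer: -36818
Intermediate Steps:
-37602 + ((-4 + 8)*(-7))² = -37602 + (4*(-7))² = -37602 + (-28)² = -37602 + 784 = -36818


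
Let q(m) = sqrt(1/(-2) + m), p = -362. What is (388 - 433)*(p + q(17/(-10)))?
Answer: 16290 - 9*I*sqrt(55) ≈ 16290.0 - 66.746*I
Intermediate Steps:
q(m) = sqrt(-1/2 + m)
(388 - 433)*(p + q(17/(-10))) = (388 - 433)*(-362 + sqrt(-2 + 4*(17/(-10)))/2) = -45*(-362 + sqrt(-2 + 4*(17*(-1/10)))/2) = -45*(-362 + sqrt(-2 + 4*(-17/10))/2) = -45*(-362 + sqrt(-2 - 34/5)/2) = -45*(-362 + sqrt(-44/5)/2) = -45*(-362 + (2*I*sqrt(55)/5)/2) = -45*(-362 + I*sqrt(55)/5) = 16290 - 9*I*sqrt(55)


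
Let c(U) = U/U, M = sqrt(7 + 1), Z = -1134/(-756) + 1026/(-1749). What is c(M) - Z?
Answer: 101/1166 ≈ 0.086621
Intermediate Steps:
Z = 1065/1166 (Z = -1134*(-1/756) + 1026*(-1/1749) = 3/2 - 342/583 = 1065/1166 ≈ 0.91338)
M = 2*sqrt(2) (M = sqrt(8) = 2*sqrt(2) ≈ 2.8284)
c(U) = 1
c(M) - Z = 1 - 1*1065/1166 = 1 - 1065/1166 = 101/1166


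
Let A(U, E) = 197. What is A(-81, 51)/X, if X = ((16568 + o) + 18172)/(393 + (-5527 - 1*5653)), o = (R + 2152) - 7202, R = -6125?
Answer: -2125039/23565 ≈ -90.178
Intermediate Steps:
o = -11175 (o = (-6125 + 2152) - 7202 = -3973 - 7202 = -11175)
X = -23565/10787 (X = ((16568 - 11175) + 18172)/(393 + (-5527 - 1*5653)) = (5393 + 18172)/(393 + (-5527 - 5653)) = 23565/(393 - 11180) = 23565/(-10787) = 23565*(-1/10787) = -23565/10787 ≈ -2.1846)
A(-81, 51)/X = 197/(-23565/10787) = 197*(-10787/23565) = -2125039/23565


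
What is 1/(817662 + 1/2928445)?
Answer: 2928445/2394478195591 ≈ 1.2230e-6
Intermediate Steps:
1/(817662 + 1/2928445) = 1/(2394478195591/2928445) = 2928445/2394478195591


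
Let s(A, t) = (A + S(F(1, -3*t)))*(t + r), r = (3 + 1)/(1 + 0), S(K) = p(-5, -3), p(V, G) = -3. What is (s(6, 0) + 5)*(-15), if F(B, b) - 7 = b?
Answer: -255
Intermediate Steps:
F(B, b) = 7 + b
S(K) = -3
r = 4 (r = 4/1 = 4*1 = 4)
s(A, t) = (-3 + A)*(4 + t) (s(A, t) = (A - 3)*(t + 4) = (-3 + A)*(4 + t))
(s(6, 0) + 5)*(-15) = ((-12 - 3*0 + 4*6 + 6*0) + 5)*(-15) = ((-12 + 0 + 24 + 0) + 5)*(-15) = (12 + 5)*(-15) = 17*(-15) = -255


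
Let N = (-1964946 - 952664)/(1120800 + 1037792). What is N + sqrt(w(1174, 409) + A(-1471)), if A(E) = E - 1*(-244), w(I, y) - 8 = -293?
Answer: -1458805/1079296 + 6*I*sqrt(42) ≈ -1.3516 + 38.884*I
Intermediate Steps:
w(I, y) = -285 (w(I, y) = 8 - 293 = -285)
A(E) = 244 + E (A(E) = E + 244 = 244 + E)
N = -1458805/1079296 (N = -2917610/2158592 = -2917610*1/2158592 = -1458805/1079296 ≈ -1.3516)
N + sqrt(w(1174, 409) + A(-1471)) = -1458805/1079296 + sqrt(-285 + (244 - 1471)) = -1458805/1079296 + sqrt(-285 - 1227) = -1458805/1079296 + sqrt(-1512) = -1458805/1079296 + 6*I*sqrt(42)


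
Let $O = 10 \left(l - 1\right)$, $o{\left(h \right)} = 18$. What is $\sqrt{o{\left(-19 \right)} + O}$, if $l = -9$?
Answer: $i \sqrt{82} \approx 9.0554 i$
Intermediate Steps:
$O = -100$ ($O = 10 \left(-9 - 1\right) = 10 \left(-10\right) = -100$)
$\sqrt{o{\left(-19 \right)} + O} = \sqrt{18 - 100} = \sqrt{-82} = i \sqrt{82}$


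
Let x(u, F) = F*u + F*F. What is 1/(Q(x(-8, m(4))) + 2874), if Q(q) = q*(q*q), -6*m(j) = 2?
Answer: 729/2110771 ≈ 0.00034537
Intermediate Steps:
m(j) = -⅓ (m(j) = -⅙*2 = -⅓)
x(u, F) = F² + F*u (x(u, F) = F*u + F² = F² + F*u)
Q(q) = q³ (Q(q) = q*q² = q³)
1/(Q(x(-8, m(4))) + 2874) = 1/((-(-⅓ - 8)/3)³ + 2874) = 1/((-⅓*(-25/3))³ + 2874) = 1/((25/9)³ + 2874) = 1/(15625/729 + 2874) = 1/(2110771/729) = 729/2110771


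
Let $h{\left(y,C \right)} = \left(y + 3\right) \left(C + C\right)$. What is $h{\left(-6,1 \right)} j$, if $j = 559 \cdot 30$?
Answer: $-100620$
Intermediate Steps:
$j = 16770$
$h{\left(y,C \right)} = 2 C \left(3 + y\right)$ ($h{\left(y,C \right)} = \left(3 + y\right) 2 C = 2 C \left(3 + y\right)$)
$h{\left(-6,1 \right)} j = 2 \cdot 1 \left(3 - 6\right) 16770 = 2 \cdot 1 \left(-3\right) 16770 = \left(-6\right) 16770 = -100620$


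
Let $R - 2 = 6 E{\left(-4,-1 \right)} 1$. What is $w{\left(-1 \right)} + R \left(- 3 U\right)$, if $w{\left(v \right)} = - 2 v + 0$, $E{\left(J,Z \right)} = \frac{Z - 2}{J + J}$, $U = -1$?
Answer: $\frac{59}{4} \approx 14.75$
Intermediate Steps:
$E{\left(J,Z \right)} = \frac{-2 + Z}{2 J}$
$w{\left(v \right)} = - 2 v$
$R = \frac{17}{4}$ ($R = 2 + 6 \frac{-2 - 1}{2 \left(-4\right)} 1 = 2 + 6 \cdot \frac{1}{2} \left(- \frac{1}{4}\right) \left(-3\right) 1 = 2 + 6 \cdot \frac{3}{8} \cdot 1 = 2 + \frac{9}{4} \cdot 1 = 2 + \frac{9}{4} = \frac{17}{4} \approx 4.25$)
$w{\left(-1 \right)} + R \left(- 3 U\right) = \left(-2\right) \left(-1\right) + \frac{17 \left(\left(-3\right) \left(-1\right)\right)}{4} = 2 + \frac{17}{4} \cdot 3 = 2 + \frac{51}{4} = \frac{59}{4}$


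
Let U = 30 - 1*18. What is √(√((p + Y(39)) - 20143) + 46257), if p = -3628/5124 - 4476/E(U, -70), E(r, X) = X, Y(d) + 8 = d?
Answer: √(1897648324425 + 6405*I*√822481044105)/6405 ≈ 215.07 + 0.32917*I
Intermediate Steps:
Y(d) = -8 + d
U = 12 (U = 30 - 18 = 12)
p = 405019/6405 (p = -3628/5124 - 4476/(-70) = -3628*1/5124 - 4476*(-1/70) = -907/1281 + 2238/35 = 405019/6405 ≈ 63.235)
√(√((p + Y(39)) - 20143) + 46257) = √(√((405019/6405 + (-8 + 39)) - 20143) + 46257) = √(√((405019/6405 + 31) - 20143) + 46257) = √(√(603574/6405 - 20143) + 46257) = √(√(-128412341/6405) + 46257) = √(I*√822481044105/6405 + 46257) = √(46257 + I*√822481044105/6405)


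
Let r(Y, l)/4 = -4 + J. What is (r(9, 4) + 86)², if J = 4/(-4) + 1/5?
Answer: 111556/25 ≈ 4462.2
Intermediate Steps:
J = -⅘ (J = 4*(-¼) + 1*(⅕) = -1 + ⅕ = -⅘ ≈ -0.80000)
r(Y, l) = -96/5 (r(Y, l) = 4*(-4 - ⅘) = 4*(-24/5) = -96/5)
(r(9, 4) + 86)² = (-96/5 + 86)² = (334/5)² = 111556/25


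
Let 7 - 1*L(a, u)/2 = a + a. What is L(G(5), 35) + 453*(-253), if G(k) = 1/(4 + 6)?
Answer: -572977/5 ≈ -1.1460e+5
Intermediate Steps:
G(k) = ⅒ (G(k) = 1/10 = ⅒)
L(a, u) = 14 - 4*a (L(a, u) = 14 - 2*(a + a) = 14 - 4*a)
L(G(5), 35) + 453*(-253) = (14 - 4*⅒) + 453*(-253) = (14 - ⅖) - 114609 = 68/5 - 114609 = -572977/5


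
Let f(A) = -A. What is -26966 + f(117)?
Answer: -27083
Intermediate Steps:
-26966 + f(117) = -26966 - 1*117 = -26966 - 117 = -27083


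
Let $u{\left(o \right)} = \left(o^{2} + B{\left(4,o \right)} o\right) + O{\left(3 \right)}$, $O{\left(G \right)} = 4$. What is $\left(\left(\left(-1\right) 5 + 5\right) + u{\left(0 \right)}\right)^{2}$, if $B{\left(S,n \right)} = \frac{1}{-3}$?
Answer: $16$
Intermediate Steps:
$B{\left(S,n \right)} = - \frac{1}{3}$
$u{\left(o \right)} = 4 + o^{2} - \frac{o}{3}$ ($u{\left(o \right)} = \left(o^{2} - \frac{o}{3}\right) + 4 = 4 + o^{2} - \frac{o}{3}$)
$\left(\left(\left(-1\right) 5 + 5\right) + u{\left(0 \right)}\right)^{2} = \left(\left(\left(-1\right) 5 + 5\right) + \left(4 + 0^{2} - 0\right)\right)^{2} = \left(\left(-5 + 5\right) + \left(4 + 0 + 0\right)\right)^{2} = \left(0 + 4\right)^{2} = 4^{2} = 16$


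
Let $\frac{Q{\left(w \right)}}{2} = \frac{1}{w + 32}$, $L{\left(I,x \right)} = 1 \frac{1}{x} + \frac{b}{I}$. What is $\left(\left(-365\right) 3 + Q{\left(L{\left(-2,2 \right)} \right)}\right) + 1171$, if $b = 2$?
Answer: $\frac{4792}{63} \approx 76.063$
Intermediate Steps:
$L{\left(I,x \right)} = \frac{1}{x} + \frac{2}{I}$ ($L{\left(I,x \right)} = 1 \frac{1}{x} + \frac{2}{I} = \frac{1}{x} + \frac{2}{I}$)
$Q{\left(w \right)} = \frac{2}{32 + w}$ ($Q{\left(w \right)} = \frac{2}{w + 32} = \frac{2}{32 + w}$)
$\left(\left(-365\right) 3 + Q{\left(L{\left(-2,2 \right)} \right)}\right) + 1171 = \left(\left(-365\right) 3 + \frac{2}{32 + \left(\frac{1}{2} + \frac{2}{-2}\right)}\right) + 1171 = \left(-1095 + \frac{2}{32 + \left(\frac{1}{2} + 2 \left(- \frac{1}{2}\right)\right)}\right) + 1171 = \left(-1095 + \frac{2}{32 + \left(\frac{1}{2} - 1\right)}\right) + 1171 = \left(-1095 + \frac{2}{32 - \frac{1}{2}}\right) + 1171 = \left(-1095 + \frac{2}{\frac{63}{2}}\right) + 1171 = \left(-1095 + 2 \cdot \frac{2}{63}\right) + 1171 = \left(-1095 + \frac{4}{63}\right) + 1171 = - \frac{68981}{63} + 1171 = \frac{4792}{63}$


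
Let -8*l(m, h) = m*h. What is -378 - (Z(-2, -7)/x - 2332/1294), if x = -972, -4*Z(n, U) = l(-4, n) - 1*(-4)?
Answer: -315447047/838512 ≈ -376.20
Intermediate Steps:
l(m, h) = -h*m/8 (l(m, h) = -m*h/8 = -h*m/8)
Z(n, U) = -1 - n/8 (Z(n, U) = -(-⅛*n*(-4) - 1*(-4))/4 = -(n/2 + 4)/4 = -(4 + n/2)/4 = -1 - n/8)
-378 - (Z(-2, -7)/x - 2332/1294) = -378 - ((-1 - ⅛*(-2))/(-972) - 2332/1294) = -378 - ((-1 + ¼)*(-1/972) - 2332*1/1294) = -378 - (-¾*(-1/972) - 1166/647) = -378 - (1/1296 - 1166/647) = -378 - 1*(-1510489/838512) = -378 + 1510489/838512 = -315447047/838512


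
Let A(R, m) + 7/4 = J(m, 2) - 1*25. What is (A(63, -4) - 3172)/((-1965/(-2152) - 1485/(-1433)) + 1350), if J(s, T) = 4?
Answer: -9852021166/4169163165 ≈ -2.3631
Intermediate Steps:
A(R, m) = -91/4 (A(R, m) = -7/4 + (4 - 1*25) = -7/4 + (4 - 25) = -7/4 - 21 = -91/4)
(A(63, -4) - 3172)/((-1965/(-2152) - 1485/(-1433)) + 1350) = (-91/4 - 3172)/((-1965/(-2152) - 1485/(-1433)) + 1350) = -12779/(4*((-1965*(-1/2152) - 1485*(-1/1433)) + 1350)) = -12779/(4*((1965/2152 + 1485/1433) + 1350)) = -12779/(4*(6011565/3083816 + 1350)) = -12779/(4*4169163165/3083816) = -12779/4*3083816/4169163165 = -9852021166/4169163165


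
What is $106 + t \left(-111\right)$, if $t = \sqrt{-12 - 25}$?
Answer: $106 - 111 i \sqrt{37} \approx 106.0 - 675.19 i$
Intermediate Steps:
$t = i \sqrt{37}$ ($t = \sqrt{-37} = i \sqrt{37} \approx 6.0828 i$)
$106 + t \left(-111\right) = 106 + i \sqrt{37} \left(-111\right) = 106 - 111 i \sqrt{37}$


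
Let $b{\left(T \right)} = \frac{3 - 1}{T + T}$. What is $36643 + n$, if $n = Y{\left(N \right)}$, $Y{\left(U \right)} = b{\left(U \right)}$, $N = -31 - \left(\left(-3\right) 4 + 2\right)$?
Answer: $\frac{769502}{21} \approx 36643.0$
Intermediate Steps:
$b{\left(T \right)} = \frac{1}{T}$ ($b{\left(T \right)} = \frac{2}{2 T} = 2 \frac{1}{2 T} = \frac{1}{T}$)
$N = -21$ ($N = -31 - \left(-12 + 2\right) = -31 - -10 = -31 + 10 = -21$)
$Y{\left(U \right)} = \frac{1}{U}$
$n = - \frac{1}{21}$ ($n = \frac{1}{-21} = - \frac{1}{21} \approx -0.047619$)
$36643 + n = 36643 - \frac{1}{21} = \frac{769502}{21}$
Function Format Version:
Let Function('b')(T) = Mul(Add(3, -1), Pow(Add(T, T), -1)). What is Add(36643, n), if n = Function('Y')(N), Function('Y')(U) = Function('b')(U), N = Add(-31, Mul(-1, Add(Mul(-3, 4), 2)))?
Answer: Rational(769502, 21) ≈ 36643.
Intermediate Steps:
Function('b')(T) = Pow(T, -1) (Function('b')(T) = Mul(2, Pow(Mul(2, T), -1)) = Mul(2, Mul(Rational(1, 2), Pow(T, -1))) = Pow(T, -1))
N = -21 (N = Add(-31, Mul(-1, Add(-12, 2))) = Add(-31, Mul(-1, -10)) = Add(-31, 10) = -21)
Function('Y')(U) = Pow(U, -1)
n = Rational(-1, 21) (n = Pow(-21, -1) = Rational(-1, 21) ≈ -0.047619)
Add(36643, n) = Add(36643, Rational(-1, 21)) = Rational(769502, 21)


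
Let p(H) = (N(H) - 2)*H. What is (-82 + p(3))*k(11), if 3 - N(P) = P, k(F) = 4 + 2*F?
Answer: -2288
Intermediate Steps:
N(P) = 3 - P
p(H) = H*(1 - H) (p(H) = ((3 - H) - 2)*H = (1 - H)*H = H*(1 - H))
(-82 + p(3))*k(11) = (-82 + 3*(1 - 1*3))*(4 + 2*11) = (-82 + 3*(1 - 3))*(4 + 22) = (-82 + 3*(-2))*26 = (-82 - 6)*26 = -88*26 = -2288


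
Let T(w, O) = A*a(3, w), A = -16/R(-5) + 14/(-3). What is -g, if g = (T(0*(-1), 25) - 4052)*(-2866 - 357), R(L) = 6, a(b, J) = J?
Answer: -13059596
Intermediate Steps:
A = -22/3 (A = -16/6 + 14/(-3) = -16*⅙ + 14*(-⅓) = -8/3 - 14/3 = -22/3 ≈ -7.3333)
T(w, O) = -22*w/3
g = 13059596 (g = (-0*(-1) - 4052)*(-2866 - 357) = (-22/3*0 - 4052)*(-3223) = (0 - 4052)*(-3223) = -4052*(-3223) = 13059596)
-g = -1*13059596 = -13059596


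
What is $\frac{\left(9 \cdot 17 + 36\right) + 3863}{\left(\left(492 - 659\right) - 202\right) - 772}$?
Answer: $- \frac{4052}{1141} \approx -3.5513$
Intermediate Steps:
$\frac{\left(9 \cdot 17 + 36\right) + 3863}{\left(\left(492 - 659\right) - 202\right) - 772} = \frac{\left(153 + 36\right) + 3863}{\left(-167 - 202\right) - 772} = \frac{189 + 3863}{-369 - 772} = \frac{4052}{-1141} = 4052 \left(- \frac{1}{1141}\right) = - \frac{4052}{1141}$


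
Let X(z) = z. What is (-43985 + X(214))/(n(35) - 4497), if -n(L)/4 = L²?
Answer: 43771/9397 ≈ 4.6580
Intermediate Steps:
n(L) = -4*L²
(-43985 + X(214))/(n(35) - 4497) = (-43985 + 214)/(-4*35² - 4497) = -43771/(-4*1225 - 4497) = -43771/(-4900 - 4497) = -43771/(-9397) = -43771*(-1/9397) = 43771/9397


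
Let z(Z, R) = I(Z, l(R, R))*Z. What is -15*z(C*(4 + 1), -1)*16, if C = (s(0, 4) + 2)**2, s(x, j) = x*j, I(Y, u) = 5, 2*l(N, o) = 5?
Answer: -24000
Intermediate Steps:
l(N, o) = 5/2 (l(N, o) = (1/2)*5 = 5/2)
s(x, j) = j*x
C = 4 (C = (4*0 + 2)**2 = (0 + 2)**2 = 2**2 = 4)
z(Z, R) = 5*Z
-15*z(C*(4 + 1), -1)*16 = -75*4*(4 + 1)*16 = -75*4*5*16 = -75*20*16 = -15*100*16 = -1500*16 = -24000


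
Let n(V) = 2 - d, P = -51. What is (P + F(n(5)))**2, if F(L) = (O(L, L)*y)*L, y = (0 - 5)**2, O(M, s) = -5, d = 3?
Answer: 5476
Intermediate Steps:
y = 25 (y = (-5)**2 = 25)
n(V) = -1 (n(V) = 2 - 1*3 = 2 - 3 = -1)
F(L) = -125*L (F(L) = (-5*25)*L = -125*L)
(P + F(n(5)))**2 = (-51 - 125*(-1))**2 = (-51 + 125)**2 = 74**2 = 5476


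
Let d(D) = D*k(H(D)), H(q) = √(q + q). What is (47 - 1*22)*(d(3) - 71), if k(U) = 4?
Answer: -1475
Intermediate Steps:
H(q) = √2*√q (H(q) = √(2*q) = √2*√q)
d(D) = 4*D (d(D) = D*4 = 4*D)
(47 - 1*22)*(d(3) - 71) = (47 - 1*22)*(4*3 - 71) = (47 - 22)*(12 - 71) = 25*(-59) = -1475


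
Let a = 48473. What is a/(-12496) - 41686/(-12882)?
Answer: -2724235/4236144 ≈ -0.64309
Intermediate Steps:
a/(-12496) - 41686/(-12882) = 48473/(-12496) - 41686/(-12882) = 48473*(-1/12496) - 41686*(-1/12882) = -48473/12496 + 1097/339 = -2724235/4236144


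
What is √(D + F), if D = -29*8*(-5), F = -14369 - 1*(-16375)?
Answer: √3166 ≈ 56.267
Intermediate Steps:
F = 2006 (F = -14369 + 16375 = 2006)
D = 1160 (D = -232*(-5) = 1160)
√(D + F) = √(1160 + 2006) = √3166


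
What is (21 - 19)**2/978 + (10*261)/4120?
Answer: 128453/201468 ≈ 0.63758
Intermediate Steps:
(21 - 19)**2/978 + (10*261)/4120 = 2**2*(1/978) + 2610*(1/4120) = 4*(1/978) + 261/412 = 2/489 + 261/412 = 128453/201468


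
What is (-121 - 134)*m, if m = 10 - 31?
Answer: 5355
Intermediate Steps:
m = -21
(-121 - 134)*m = (-121 - 134)*(-21) = -255*(-21) = 5355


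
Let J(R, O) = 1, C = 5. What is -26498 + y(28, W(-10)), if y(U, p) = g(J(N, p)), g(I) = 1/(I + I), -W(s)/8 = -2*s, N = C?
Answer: -52995/2 ≈ -26498.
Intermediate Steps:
N = 5
W(s) = 16*s (W(s) = -(-16)*s = 16*s)
g(I) = 1/(2*I)
y(U, p) = 1/2 (y(U, p) = (1/2)/1 = (1/2)*1 = 1/2)
-26498 + y(28, W(-10)) = -26498 + 1/2 = -52995/2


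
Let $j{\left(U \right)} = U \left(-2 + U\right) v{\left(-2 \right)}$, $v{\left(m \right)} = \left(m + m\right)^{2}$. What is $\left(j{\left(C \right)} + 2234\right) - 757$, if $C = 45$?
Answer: $32437$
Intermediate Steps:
$v{\left(m \right)} = 4 m^{2}$ ($v{\left(m \right)} = \left(2 m\right)^{2} = 4 m^{2}$)
$j{\left(U \right)} = 16 U \left(-2 + U\right)$ ($j{\left(U \right)} = U \left(-2 + U\right) 4 \left(-2\right)^{2} = U \left(-2 + U\right) 4 \cdot 4 = U \left(-2 + U\right) 16 = 16 U \left(-2 + U\right)$)
$\left(j{\left(C \right)} + 2234\right) - 757 = \left(16 \cdot 45 \left(-2 + 45\right) + 2234\right) - 757 = \left(16 \cdot 45 \cdot 43 + 2234\right) - 757 = \left(30960 + 2234\right) - 757 = 33194 - 757 = 32437$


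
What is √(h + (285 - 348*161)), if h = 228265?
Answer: √172522 ≈ 415.36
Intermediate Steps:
√(h + (285 - 348*161)) = √(228265 + (285 - 348*161)) = √(228265 + (285 - 56028)) = √(228265 - 55743) = √172522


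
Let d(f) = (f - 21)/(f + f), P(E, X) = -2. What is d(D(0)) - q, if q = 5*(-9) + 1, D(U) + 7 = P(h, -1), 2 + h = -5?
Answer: 137/3 ≈ 45.667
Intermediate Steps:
h = -7 (h = -2 - 5 = -7)
D(U) = -9 (D(U) = -7 - 2 = -9)
q = -44 (q = -45 + 1 = -44)
d(f) = (-21 + f)/(2*f) (d(f) = (-21 + f)/((2*f)) = (-21 + f)*(1/(2*f)) = (-21 + f)/(2*f))
d(D(0)) - q = (1/2)*(-21 - 9)/(-9) - 1*(-44) = (1/2)*(-1/9)*(-30) + 44 = 5/3 + 44 = 137/3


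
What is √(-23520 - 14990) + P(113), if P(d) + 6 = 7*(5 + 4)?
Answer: 57 + I*√38510 ≈ 57.0 + 196.24*I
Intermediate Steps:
P(d) = 57 (P(d) = -6 + 7*(5 + 4) = -6 + 7*9 = -6 + 63 = 57)
√(-23520 - 14990) + P(113) = √(-23520 - 14990) + 57 = √(-38510) + 57 = I*√38510 + 57 = 57 + I*√38510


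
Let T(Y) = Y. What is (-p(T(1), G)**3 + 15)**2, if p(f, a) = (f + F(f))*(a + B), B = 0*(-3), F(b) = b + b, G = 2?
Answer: 40401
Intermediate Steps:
F(b) = 2*b
B = 0
p(f, a) = 3*a*f (p(f, a) = (f + 2*f)*(a + 0) = (3*f)*a = 3*a*f)
(-p(T(1), G)**3 + 15)**2 = (-(3*2*1)**3 + 15)**2 = (-1*6**3 + 15)**2 = (-1*216 + 15)**2 = (-216 + 15)**2 = (-201)**2 = 40401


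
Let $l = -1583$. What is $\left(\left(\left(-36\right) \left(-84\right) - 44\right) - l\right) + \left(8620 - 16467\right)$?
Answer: $-3284$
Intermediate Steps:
$\left(\left(\left(-36\right) \left(-84\right) - 44\right) - l\right) + \left(8620 - 16467\right) = \left(\left(\left(-36\right) \left(-84\right) - 44\right) - -1583\right) + \left(8620 - 16467\right) = \left(\left(3024 - 44\right) + 1583\right) + \left(8620 - 16467\right) = \left(2980 + 1583\right) - 7847 = 4563 - 7847 = -3284$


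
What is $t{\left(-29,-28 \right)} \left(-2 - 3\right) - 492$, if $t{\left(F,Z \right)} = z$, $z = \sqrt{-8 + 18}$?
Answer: $-492 - 5 \sqrt{10} \approx -507.81$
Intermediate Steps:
$z = \sqrt{10} \approx 3.1623$
$t{\left(F,Z \right)} = \sqrt{10}$
$t{\left(-29,-28 \right)} \left(-2 - 3\right) - 492 = \sqrt{10} \left(-2 - 3\right) - 492 = \sqrt{10} \left(-5\right) - 492 = - 5 \sqrt{10} - 492 = -492 - 5 \sqrt{10}$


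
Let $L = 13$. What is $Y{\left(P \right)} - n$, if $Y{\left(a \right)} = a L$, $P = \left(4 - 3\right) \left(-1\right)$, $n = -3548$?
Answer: $3535$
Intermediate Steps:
$P = -1$ ($P = 1 \left(-1\right) = -1$)
$Y{\left(a \right)} = 13 a$ ($Y{\left(a \right)} = a 13 = 13 a$)
$Y{\left(P \right)} - n = 13 \left(-1\right) - -3548 = -13 + 3548 = 3535$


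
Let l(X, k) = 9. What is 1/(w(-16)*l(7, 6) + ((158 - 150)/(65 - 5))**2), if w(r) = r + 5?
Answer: -225/22271 ≈ -0.010103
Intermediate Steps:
w(r) = 5 + r
1/(w(-16)*l(7, 6) + ((158 - 150)/(65 - 5))**2) = 1/((5 - 16)*9 + ((158 - 150)/(65 - 5))**2) = 1/(-11*9 + (8/60)**2) = 1/(-99 + (8*(1/60))**2) = 1/(-99 + (2/15)**2) = 1/(-99 + 4/225) = 1/(-22271/225) = -225/22271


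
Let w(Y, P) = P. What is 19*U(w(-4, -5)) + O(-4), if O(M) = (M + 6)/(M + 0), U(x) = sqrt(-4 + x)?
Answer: -1/2 + 57*I ≈ -0.5 + 57.0*I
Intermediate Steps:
O(M) = (6 + M)/M
19*U(w(-4, -5)) + O(-4) = 19*sqrt(-4 - 5) + (6 - 4)/(-4) = 19*sqrt(-9) - 1/4*2 = 19*(3*I) - 1/2 = 57*I - 1/2 = -1/2 + 57*I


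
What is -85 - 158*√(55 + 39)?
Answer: -85 - 158*√94 ≈ -1616.9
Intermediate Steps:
-85 - 158*√(55 + 39) = -85 - 158*√94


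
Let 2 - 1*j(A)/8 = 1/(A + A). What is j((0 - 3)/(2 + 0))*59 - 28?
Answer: 3220/3 ≈ 1073.3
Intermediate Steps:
j(A) = 16 - 4/A (j(A) = 16 - 8/(A + A) = 16 - 8*1/(2*A) = 16 - 4/A)
j((0 - 3)/(2 + 0))*59 - 28 = (16 - 4*(2 + 0)/(0 - 3))*59 - 28 = (16 - 4/((-3/2)))*59 - 28 = (16 - 4/((-3*1/2)))*59 - 28 = (16 - 4/(-3/2))*59 - 28 = (16 - 4*(-2/3))*59 - 28 = (16 + 8/3)*59 - 28 = (56/3)*59 - 28 = 3304/3 - 28 = 3220/3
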